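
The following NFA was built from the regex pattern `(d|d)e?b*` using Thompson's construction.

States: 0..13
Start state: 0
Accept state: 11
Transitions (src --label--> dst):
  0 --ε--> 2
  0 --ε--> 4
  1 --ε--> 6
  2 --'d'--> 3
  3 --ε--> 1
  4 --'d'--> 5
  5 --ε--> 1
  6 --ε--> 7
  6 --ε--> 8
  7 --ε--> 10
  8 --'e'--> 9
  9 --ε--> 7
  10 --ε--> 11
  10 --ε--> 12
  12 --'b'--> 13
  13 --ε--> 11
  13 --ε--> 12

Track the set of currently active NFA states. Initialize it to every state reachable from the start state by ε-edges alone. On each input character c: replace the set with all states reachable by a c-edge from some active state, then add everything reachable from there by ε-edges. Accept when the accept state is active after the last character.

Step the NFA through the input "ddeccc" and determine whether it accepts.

Answer: REJECT

Steps:
S₀ = ε-closure({0}) = {0,2,4}
'd' @ 1: {1,3,5,6,7,8,10,11,12}  [accepting]
'd' @ 2: {}  — no active states
rest 'eccc' ignored (set empty)
after full input: {}  (accept=11 not in)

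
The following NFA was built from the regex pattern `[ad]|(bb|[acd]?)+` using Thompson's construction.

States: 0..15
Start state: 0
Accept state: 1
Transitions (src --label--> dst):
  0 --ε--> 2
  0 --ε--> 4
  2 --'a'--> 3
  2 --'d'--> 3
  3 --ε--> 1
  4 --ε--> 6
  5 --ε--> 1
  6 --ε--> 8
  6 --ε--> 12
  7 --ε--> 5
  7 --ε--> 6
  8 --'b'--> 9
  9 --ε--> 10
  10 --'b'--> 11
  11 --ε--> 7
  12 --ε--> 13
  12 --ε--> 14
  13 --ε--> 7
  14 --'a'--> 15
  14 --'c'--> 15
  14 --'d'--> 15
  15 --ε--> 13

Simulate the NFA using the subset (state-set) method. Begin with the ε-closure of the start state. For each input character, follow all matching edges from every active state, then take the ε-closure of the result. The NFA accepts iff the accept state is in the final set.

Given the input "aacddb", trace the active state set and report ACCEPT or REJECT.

Answer: REJECT

Trace:
S₀ = ε-closure({0}) = {0,1,2,4,5,6,7,8,12,13,14}
'a' @ 1: {1,3,5,6,7,8,12,13,14,15}  [accepting]
'a' @ 2: {1,5,6,7,8,12,13,14,15}  [accepting]
'c' @ 3: {1,5,6,7,8,12,13,14,15}  [accepting]
'd' @ 4: {1,5,6,7,8,12,13,14,15}  [accepting]
'd' @ 5: {1,5,6,7,8,12,13,14,15}  [accepting]
'b' @ 6: {9,10}
after full input: {9,10}  (accept=1 not in)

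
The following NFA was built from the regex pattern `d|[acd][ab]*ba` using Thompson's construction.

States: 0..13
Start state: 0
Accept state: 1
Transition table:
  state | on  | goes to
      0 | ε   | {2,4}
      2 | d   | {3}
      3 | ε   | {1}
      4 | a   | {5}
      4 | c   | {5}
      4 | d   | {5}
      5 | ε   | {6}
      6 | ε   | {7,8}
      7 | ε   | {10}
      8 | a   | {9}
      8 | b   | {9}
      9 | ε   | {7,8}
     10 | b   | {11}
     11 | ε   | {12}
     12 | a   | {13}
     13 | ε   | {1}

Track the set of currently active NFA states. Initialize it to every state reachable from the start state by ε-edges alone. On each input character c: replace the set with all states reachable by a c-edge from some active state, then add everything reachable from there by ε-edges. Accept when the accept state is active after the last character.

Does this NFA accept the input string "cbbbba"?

Answer: ACCEPT

Derivation:
initial (ε-close {0}): {0,2,4}
'c' @ 1: {5,6,7,8,10}
'b' @ 2: {7,8,9,10,11,12}
'b' @ 3: {7,8,9,10,11,12}
'b' @ 4: {7,8,9,10,11,12}
'b' @ 5: {7,8,9,10,11,12}
'a' @ 6: {1,7,8,9,10,13}  [accepting]
final: {1,7,8,9,10,13}; accept 1 in set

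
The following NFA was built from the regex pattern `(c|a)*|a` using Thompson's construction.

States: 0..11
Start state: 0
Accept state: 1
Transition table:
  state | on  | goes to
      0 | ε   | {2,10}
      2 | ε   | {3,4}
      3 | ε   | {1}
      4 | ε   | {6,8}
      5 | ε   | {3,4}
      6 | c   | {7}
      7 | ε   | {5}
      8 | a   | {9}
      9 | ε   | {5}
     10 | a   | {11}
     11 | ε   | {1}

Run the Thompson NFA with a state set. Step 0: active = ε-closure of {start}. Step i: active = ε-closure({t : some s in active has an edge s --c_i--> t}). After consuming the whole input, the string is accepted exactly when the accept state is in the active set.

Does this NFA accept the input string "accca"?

Answer: ACCEPT

Derivation:
start: ε-closure({0}) = {0,1,2,3,4,6,8,10}
'a' @ 1: {1,3,4,5,6,8,9,11}  [accepting]
'c' @ 2: {1,3,4,5,6,7,8}  [accepting]
'c' @ 3: {1,3,4,5,6,7,8}  [accepting]
'c' @ 4: {1,3,4,5,6,7,8}  [accepting]
'a' @ 5: {1,3,4,5,6,8,9}  [accepting]
final: {1,3,4,5,6,8,9}; accept 1 in set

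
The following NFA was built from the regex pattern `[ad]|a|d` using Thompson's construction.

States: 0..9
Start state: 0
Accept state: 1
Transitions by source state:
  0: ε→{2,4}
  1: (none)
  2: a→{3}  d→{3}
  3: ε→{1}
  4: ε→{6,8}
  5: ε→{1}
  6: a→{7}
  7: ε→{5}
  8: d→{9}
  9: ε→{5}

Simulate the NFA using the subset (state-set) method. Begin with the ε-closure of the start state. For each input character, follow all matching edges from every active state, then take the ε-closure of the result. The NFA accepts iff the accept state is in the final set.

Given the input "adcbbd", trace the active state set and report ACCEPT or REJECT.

Answer: REJECT

Derivation:
S₀ = ε-closure({0}) = {0,2,4,6,8}
'a' @ 1: {1,3,5,7}  ✓accept
'd' @ 2: {}  — no active states
rest 'cbbd' ignored (set empty)
final: {}; accept 1 not in set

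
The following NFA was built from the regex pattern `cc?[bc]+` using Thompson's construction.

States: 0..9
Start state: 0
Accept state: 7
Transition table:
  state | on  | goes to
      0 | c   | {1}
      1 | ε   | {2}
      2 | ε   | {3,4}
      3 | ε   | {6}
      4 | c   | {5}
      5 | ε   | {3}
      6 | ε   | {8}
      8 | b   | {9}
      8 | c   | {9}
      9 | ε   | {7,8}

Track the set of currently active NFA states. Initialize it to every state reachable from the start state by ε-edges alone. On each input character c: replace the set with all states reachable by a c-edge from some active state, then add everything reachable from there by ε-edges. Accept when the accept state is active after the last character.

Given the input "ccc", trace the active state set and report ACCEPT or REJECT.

S₀ = ε-closure({0}) = {0}
'c' @ 1: {1,2,3,4,6,8}
'c' @ 2: {3,5,6,7,8,9}  ✓accept
'c' @ 3: {7,8,9}  ✓accept
after full input: {7,8,9}  (accept=7 in)

Answer: ACCEPT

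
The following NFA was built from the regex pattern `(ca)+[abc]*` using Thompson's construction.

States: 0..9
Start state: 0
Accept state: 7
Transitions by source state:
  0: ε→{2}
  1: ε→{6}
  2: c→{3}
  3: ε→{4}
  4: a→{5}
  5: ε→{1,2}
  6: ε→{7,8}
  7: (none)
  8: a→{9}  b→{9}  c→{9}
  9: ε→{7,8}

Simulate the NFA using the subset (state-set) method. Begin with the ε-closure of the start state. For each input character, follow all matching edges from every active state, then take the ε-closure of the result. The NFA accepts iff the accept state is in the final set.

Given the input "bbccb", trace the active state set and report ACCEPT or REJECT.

start: ε-closure({0}) = {0,2}
'b' @ 1: {}  — state set empty
rest 'bccb' ignored (set empty)
after full input: {}  (accept=7 not in)

Answer: REJECT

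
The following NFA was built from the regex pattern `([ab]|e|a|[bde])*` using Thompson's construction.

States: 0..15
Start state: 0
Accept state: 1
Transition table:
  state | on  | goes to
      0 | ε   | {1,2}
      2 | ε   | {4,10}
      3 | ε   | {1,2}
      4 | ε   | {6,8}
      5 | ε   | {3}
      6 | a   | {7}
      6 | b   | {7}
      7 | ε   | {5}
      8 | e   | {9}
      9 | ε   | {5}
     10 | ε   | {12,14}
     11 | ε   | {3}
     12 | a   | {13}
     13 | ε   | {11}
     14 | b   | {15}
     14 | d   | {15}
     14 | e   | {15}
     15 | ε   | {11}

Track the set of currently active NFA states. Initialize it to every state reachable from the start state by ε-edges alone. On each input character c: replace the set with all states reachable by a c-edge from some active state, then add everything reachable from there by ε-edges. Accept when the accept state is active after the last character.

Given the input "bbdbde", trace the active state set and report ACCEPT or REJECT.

Answer: ACCEPT

Steps:
S₀ = ε-closure({0}) = {0,1,2,4,6,8,10,12,14}
'b' @ 1: {1,2,3,4,5,6,7,8,10,11,12,14,15}  (accept∈set)
'b' @ 2: {1,2,3,4,5,6,7,8,10,11,12,14,15}  (accept∈set)
'd' @ 3: {1,2,3,4,6,8,10,11,12,14,15}  (accept∈set)
'b' @ 4: {1,2,3,4,5,6,7,8,10,11,12,14,15}  (accept∈set)
'd' @ 5: {1,2,3,4,6,8,10,11,12,14,15}  (accept∈set)
'e' @ 6: {1,2,3,4,5,6,8,9,10,11,12,14,15}  (accept∈set)
end set {1,2,3,4,5,6,8,9,10,11,12,14,15} — state 1 in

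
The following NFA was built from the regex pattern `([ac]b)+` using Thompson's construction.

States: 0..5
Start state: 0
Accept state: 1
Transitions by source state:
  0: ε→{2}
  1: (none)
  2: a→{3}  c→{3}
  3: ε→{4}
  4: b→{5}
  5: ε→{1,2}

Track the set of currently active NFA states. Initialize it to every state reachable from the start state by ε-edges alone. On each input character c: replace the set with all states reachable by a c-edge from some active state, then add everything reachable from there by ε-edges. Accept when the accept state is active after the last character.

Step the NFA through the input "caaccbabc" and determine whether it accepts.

Answer: REJECT

Derivation:
start: ε-closure({0}) = {0,2}
'c' @ 1: {3,4}
'a' @ 2: {}  — no active states
rest 'accbabc' ignored (set empty)
final: {}; accept 1 not in set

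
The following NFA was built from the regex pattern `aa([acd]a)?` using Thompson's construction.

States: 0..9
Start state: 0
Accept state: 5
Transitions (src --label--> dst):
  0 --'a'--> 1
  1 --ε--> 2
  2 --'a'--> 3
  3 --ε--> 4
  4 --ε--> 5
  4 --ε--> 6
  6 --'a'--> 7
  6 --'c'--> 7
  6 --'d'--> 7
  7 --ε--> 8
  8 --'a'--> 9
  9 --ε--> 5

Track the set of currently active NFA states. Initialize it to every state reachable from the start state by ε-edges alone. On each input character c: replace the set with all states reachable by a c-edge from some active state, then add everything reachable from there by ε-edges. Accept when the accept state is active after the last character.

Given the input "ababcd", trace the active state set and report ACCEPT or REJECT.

Answer: REJECT

Derivation:
start: ε-closure({0}) = {0}
'a' @ 1: {1,2}
'b' @ 2: {}  — dead — no transitions
rest 'abcd' ignored (set empty)
after full input: {}  (accept=5 not in)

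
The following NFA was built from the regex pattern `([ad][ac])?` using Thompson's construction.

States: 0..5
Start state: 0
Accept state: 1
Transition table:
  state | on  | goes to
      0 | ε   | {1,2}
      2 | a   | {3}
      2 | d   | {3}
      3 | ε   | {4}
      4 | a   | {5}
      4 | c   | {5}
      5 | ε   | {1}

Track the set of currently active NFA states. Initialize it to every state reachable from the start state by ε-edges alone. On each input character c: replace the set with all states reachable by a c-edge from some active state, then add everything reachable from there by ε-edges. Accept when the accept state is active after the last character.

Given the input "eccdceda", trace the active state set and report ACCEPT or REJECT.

initial (ε-close {0}): {0,1,2}
'e' @ 1: {}  — dead — no transitions
rest 'ccdceda' ignored (set empty)
after full input: {}  (accept=1 not in)

Answer: REJECT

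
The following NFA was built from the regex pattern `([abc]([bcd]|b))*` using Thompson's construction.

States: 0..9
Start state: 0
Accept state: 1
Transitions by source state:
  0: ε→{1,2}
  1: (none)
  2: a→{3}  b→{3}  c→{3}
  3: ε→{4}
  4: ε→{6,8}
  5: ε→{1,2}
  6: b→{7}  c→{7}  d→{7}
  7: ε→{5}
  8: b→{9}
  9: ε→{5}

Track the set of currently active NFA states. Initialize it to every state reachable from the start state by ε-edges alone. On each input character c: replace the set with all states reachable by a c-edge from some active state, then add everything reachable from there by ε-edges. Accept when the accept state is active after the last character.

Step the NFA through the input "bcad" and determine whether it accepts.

start: ε-closure({0}) = {0,1,2}
'b' @ 1: {3,4,6,8}
'c' @ 2: {1,2,5,7}  (accept∈set)
'a' @ 3: {3,4,6,8}
'd' @ 4: {1,2,5,7}  (accept∈set)
final: {1,2,5,7}; accept 1 in set

Answer: ACCEPT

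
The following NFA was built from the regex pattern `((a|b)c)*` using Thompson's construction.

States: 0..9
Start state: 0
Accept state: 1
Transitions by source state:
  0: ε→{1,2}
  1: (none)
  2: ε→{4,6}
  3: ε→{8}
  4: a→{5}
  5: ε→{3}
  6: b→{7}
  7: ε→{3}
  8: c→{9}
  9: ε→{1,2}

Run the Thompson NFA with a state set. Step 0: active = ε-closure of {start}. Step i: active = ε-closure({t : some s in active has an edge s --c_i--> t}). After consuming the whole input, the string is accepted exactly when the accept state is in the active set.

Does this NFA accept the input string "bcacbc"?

Answer: ACCEPT

Steps:
initial (ε-close {0}): {0,1,2,4,6}
'b' @ 1: {3,7,8}
'c' @ 2: {1,2,4,6,9}  (accept∈set)
'a' @ 3: {3,5,8}
'c' @ 4: {1,2,4,6,9}  (accept∈set)
'b' @ 5: {3,7,8}
'c' @ 6: {1,2,4,6,9}  (accept∈set)
end set {1,2,4,6,9} — state 1 in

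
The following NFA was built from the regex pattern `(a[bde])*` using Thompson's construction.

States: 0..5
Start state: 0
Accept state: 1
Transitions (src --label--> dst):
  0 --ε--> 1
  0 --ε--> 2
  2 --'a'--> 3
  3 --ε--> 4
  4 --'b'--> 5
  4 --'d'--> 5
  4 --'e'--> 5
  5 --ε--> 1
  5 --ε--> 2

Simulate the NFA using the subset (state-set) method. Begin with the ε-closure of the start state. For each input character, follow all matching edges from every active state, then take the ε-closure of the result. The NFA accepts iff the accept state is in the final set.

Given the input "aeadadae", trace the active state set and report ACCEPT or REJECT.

Answer: ACCEPT

Trace:
S₀ = ε-closure({0}) = {0,1,2}
'a' @ 1: {3,4}
'e' @ 2: {1,2,5}  (accept∈set)
'a' @ 3: {3,4}
'd' @ 4: {1,2,5}  (accept∈set)
'a' @ 5: {3,4}
'd' @ 6: {1,2,5}  (accept∈set)
'a' @ 7: {3,4}
'e' @ 8: {1,2,5}  (accept∈set)
after full input: {1,2,5}  (accept=1 in)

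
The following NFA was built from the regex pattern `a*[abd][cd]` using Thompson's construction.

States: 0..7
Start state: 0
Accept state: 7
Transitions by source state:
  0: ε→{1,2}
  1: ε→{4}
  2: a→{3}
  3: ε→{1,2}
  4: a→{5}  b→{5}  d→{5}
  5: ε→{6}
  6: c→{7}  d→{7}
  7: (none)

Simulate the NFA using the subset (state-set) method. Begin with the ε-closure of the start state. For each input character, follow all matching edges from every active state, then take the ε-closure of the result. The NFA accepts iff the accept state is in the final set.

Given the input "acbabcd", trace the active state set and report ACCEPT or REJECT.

start: ε-closure({0}) = {0,1,2,4}
'a' @ 1: {1,2,3,4,5,6}
'c' @ 2: {7}  [accepting]
'b' @ 3: {}  — dead — no transitions
rest 'abcd' ignored (set empty)
final: {}; accept 7 not in set

Answer: REJECT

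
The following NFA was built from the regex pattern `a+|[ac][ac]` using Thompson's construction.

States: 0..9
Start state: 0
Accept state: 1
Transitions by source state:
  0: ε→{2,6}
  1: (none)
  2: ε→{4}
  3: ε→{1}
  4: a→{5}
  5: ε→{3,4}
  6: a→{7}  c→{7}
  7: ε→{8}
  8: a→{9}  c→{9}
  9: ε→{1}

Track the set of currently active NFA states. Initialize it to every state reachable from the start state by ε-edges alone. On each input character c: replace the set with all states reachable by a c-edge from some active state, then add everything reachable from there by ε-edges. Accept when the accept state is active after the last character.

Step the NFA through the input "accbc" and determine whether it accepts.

initial (ε-close {0}): {0,2,4,6}
'a' @ 1: {1,3,4,5,7,8}  [accepting]
'c' @ 2: {1,9}  [accepting]
'c' @ 3: {}  — no active states
rest 'bc' ignored (set empty)
after full input: {}  (accept=1 not in)

Answer: REJECT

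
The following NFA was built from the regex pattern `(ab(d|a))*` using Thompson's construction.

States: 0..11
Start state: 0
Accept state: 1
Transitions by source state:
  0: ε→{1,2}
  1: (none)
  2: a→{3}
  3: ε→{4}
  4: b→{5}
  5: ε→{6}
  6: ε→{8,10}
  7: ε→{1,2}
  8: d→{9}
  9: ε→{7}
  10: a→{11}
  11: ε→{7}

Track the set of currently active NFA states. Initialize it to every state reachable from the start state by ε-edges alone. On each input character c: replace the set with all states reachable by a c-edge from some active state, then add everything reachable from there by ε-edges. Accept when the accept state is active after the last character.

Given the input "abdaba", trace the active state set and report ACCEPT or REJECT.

start: ε-closure({0}) = {0,1,2}
'a' @ 1: {3,4}
'b' @ 2: {5,6,8,10}
'd' @ 3: {1,2,7,9}  [accepting]
'a' @ 4: {3,4}
'b' @ 5: {5,6,8,10}
'a' @ 6: {1,2,7,11}  [accepting]
after full input: {1,2,7,11}  (accept=1 in)

Answer: ACCEPT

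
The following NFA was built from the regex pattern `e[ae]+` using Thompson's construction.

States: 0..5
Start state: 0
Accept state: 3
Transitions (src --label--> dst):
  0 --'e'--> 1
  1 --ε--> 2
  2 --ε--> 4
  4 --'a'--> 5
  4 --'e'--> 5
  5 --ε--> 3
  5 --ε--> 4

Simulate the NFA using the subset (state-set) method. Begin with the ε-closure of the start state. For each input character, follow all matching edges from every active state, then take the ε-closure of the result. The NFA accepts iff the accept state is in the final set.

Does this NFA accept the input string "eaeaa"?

initial (ε-close {0}): {0}
'e' @ 1: {1,2,4}
'a' @ 2: {3,4,5}  (accept∈set)
'e' @ 3: {3,4,5}  (accept∈set)
'a' @ 4: {3,4,5}  (accept∈set)
'a' @ 5: {3,4,5}  (accept∈set)
final: {3,4,5}; accept 3 in set

Answer: ACCEPT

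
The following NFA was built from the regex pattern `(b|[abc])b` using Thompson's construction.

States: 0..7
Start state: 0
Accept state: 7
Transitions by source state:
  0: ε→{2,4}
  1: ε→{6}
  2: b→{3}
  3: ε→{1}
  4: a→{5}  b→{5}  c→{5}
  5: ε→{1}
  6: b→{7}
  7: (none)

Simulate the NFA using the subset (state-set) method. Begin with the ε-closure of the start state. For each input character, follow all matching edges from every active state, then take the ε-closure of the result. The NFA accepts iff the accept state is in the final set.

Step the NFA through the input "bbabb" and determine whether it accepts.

start: ε-closure({0}) = {0,2,4}
'b' @ 1: {1,3,5,6}
'b' @ 2: {7}  [accepting]
'a' @ 3: {}  — no active states
rest 'bb' ignored (set empty)
after full input: {}  (accept=7 not in)

Answer: REJECT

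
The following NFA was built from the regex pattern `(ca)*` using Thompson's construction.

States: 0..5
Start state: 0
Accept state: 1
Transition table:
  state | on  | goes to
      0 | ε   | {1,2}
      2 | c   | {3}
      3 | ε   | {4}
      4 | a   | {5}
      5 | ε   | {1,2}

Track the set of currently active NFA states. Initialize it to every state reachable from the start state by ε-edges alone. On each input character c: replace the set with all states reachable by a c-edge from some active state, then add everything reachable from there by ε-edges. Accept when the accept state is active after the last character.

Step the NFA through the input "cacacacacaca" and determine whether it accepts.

start: ε-closure({0}) = {0,1,2}
'c' @ 1: {3,4}
'a' @ 2: {1,2,5}  ✓accept
'c' @ 3: {3,4}
'a' @ 4: {1,2,5}  ✓accept
'c' @ 5: {3,4}
'a' @ 6: {1,2,5}  ✓accept
'c' @ 7: {3,4}
'a' @ 8: {1,2,5}  ✓accept
'c' @ 9: {3,4}
'a' @ 10: {1,2,5}  ✓accept
'c' @ 11: {3,4}
'a' @ 12: {1,2,5}  ✓accept
after full input: {1,2,5}  (accept=1 in)

Answer: ACCEPT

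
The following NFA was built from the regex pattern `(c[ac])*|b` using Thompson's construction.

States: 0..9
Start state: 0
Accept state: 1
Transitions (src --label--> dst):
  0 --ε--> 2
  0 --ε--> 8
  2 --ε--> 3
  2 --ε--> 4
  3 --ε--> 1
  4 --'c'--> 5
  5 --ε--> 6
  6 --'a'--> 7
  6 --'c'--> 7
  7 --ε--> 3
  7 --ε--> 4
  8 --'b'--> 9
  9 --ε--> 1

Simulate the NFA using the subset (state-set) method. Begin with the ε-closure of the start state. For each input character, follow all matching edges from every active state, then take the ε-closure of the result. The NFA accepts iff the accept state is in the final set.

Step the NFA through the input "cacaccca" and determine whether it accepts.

initial (ε-close {0}): {0,1,2,3,4,8}
'c' @ 1: {5,6}
'a' @ 2: {1,3,4,7}  (accept∈set)
'c' @ 3: {5,6}
'a' @ 4: {1,3,4,7}  (accept∈set)
'c' @ 5: {5,6}
'c' @ 6: {1,3,4,7}  (accept∈set)
'c' @ 7: {5,6}
'a' @ 8: {1,3,4,7}  (accept∈set)
after full input: {1,3,4,7}  (accept=1 in)

Answer: ACCEPT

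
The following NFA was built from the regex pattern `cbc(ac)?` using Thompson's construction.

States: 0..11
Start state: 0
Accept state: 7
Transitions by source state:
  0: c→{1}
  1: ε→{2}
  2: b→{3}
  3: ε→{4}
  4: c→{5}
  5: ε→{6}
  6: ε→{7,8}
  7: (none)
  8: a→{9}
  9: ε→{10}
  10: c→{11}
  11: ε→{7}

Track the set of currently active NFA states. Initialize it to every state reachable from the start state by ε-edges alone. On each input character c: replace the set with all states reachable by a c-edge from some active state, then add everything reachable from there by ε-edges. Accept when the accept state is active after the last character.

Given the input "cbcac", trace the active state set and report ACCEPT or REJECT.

Answer: ACCEPT

Trace:
S₀ = ε-closure({0}) = {0}
'c' @ 1: {1,2}
'b' @ 2: {3,4}
'c' @ 3: {5,6,7,8}  (accept∈set)
'a' @ 4: {9,10}
'c' @ 5: {7,11}  (accept∈set)
end set {7,11} — state 7 in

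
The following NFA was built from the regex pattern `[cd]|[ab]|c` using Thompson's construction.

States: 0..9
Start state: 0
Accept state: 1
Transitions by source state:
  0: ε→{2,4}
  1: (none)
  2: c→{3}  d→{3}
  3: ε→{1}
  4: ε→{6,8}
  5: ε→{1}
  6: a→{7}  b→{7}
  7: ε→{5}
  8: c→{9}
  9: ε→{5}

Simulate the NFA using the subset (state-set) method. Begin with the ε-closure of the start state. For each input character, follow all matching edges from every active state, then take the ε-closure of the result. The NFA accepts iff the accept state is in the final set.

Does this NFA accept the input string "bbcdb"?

Answer: REJECT

Steps:
S₀ = ε-closure({0}) = {0,2,4,6,8}
'b' @ 1: {1,5,7}  ✓accept
'b' @ 2: {}  — no active states
rest 'cdb' ignored (set empty)
final: {}; accept 1 not in set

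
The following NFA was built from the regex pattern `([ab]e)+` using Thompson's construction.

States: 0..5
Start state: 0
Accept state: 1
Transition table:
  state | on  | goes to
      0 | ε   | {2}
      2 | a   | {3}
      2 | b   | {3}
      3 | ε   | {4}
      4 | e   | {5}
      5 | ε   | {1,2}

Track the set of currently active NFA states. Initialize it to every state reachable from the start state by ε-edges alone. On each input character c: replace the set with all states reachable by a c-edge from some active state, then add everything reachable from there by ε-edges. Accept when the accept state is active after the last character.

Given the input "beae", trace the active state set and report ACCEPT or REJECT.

Answer: ACCEPT

Steps:
S₀ = ε-closure({0}) = {0,2}
'b' @ 1: {3,4}
'e' @ 2: {1,2,5}  ✓accept
'a' @ 3: {3,4}
'e' @ 4: {1,2,5}  ✓accept
end set {1,2,5} — state 1 in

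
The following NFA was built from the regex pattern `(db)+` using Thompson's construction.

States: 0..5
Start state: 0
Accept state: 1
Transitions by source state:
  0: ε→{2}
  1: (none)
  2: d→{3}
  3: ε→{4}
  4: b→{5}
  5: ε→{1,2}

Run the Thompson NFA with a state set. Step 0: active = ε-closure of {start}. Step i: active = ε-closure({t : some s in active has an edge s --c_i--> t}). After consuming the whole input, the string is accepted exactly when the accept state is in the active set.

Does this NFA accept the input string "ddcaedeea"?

Answer: REJECT

Trace:
start: ε-closure({0}) = {0,2}
'd' @ 1: {3,4}
'd' @ 2: {}  — no active states
rest 'caedeea' ignored (set empty)
end set {} — state 1 not in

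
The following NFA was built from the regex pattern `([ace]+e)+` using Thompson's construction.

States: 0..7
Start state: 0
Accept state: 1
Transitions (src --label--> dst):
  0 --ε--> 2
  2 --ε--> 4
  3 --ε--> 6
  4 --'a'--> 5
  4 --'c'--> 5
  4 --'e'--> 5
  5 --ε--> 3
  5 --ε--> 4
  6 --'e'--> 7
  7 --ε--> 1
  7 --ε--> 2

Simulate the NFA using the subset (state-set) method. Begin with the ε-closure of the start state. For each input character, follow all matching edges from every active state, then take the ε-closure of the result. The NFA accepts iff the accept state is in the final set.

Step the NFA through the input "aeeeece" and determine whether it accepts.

start: ε-closure({0}) = {0,2,4}
'a' @ 1: {3,4,5,6}
'e' @ 2: {1,2,3,4,5,6,7}  ✓accept
'e' @ 3: {1,2,3,4,5,6,7}  ✓accept
'e' @ 4: {1,2,3,4,5,6,7}  ✓accept
'e' @ 5: {1,2,3,4,5,6,7}  ✓accept
'c' @ 6: {3,4,5,6}
'e' @ 7: {1,2,3,4,5,6,7}  ✓accept
after full input: {1,2,3,4,5,6,7}  (accept=1 in)

Answer: ACCEPT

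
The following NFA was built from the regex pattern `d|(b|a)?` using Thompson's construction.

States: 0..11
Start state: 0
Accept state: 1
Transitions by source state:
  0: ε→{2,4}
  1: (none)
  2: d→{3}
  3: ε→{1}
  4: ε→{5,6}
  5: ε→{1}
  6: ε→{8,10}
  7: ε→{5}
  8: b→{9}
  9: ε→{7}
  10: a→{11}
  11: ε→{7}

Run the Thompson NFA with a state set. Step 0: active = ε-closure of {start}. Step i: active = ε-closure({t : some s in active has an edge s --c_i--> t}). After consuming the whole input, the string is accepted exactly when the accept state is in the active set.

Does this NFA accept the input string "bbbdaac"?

Answer: REJECT

Trace:
start: ε-closure({0}) = {0,1,2,4,5,6,8,10}
'b' @ 1: {1,5,7,9}  ✓accept
'b' @ 2: {}  — dead — no transitions
rest 'bdaac' ignored (set empty)
final: {}; accept 1 not in set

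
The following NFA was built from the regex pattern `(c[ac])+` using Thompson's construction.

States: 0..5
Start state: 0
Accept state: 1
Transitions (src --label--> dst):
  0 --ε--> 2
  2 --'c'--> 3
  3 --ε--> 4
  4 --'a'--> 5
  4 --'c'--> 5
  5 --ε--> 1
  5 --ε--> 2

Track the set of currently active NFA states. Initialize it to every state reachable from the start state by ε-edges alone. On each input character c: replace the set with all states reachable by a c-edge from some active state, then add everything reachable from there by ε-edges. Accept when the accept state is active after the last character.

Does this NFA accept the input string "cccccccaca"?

start: ε-closure({0}) = {0,2}
'c' @ 1: {3,4}
'c' @ 2: {1,2,5}  [accepting]
'c' @ 3: {3,4}
'c' @ 4: {1,2,5}  [accepting]
'c' @ 5: {3,4}
'c' @ 6: {1,2,5}  [accepting]
'c' @ 7: {3,4}
'a' @ 8: {1,2,5}  [accepting]
'c' @ 9: {3,4}
'a' @ 10: {1,2,5}  [accepting]
final: {1,2,5}; accept 1 in set

Answer: ACCEPT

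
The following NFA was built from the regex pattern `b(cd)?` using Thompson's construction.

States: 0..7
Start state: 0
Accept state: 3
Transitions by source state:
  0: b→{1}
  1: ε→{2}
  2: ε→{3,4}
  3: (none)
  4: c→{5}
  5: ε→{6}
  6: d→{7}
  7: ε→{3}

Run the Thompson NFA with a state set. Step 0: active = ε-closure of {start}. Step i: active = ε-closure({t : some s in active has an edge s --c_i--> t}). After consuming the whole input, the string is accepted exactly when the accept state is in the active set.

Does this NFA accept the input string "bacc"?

start: ε-closure({0}) = {0}
'b' @ 1: {1,2,3,4}  [accepting]
'a' @ 2: {}  — dead — no transitions
rest 'cc' ignored (set empty)
end set {} — state 3 not in

Answer: REJECT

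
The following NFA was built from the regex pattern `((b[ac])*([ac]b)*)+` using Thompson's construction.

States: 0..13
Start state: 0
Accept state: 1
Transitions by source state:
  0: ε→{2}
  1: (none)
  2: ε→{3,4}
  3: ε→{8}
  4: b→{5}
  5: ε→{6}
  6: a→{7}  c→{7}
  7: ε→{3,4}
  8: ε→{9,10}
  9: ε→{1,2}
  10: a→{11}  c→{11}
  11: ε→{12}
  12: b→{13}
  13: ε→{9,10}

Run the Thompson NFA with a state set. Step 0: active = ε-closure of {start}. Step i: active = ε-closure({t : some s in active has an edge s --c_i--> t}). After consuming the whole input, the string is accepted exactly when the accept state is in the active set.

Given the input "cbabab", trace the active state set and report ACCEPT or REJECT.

Answer: ACCEPT

Steps:
start: ε-closure({0}) = {0,1,2,3,4,8,9,10}
'c' @ 1: {11,12}
'b' @ 2: {1,2,3,4,8,9,10,13}  [accepting]
'a' @ 3: {11,12}
'b' @ 4: {1,2,3,4,8,9,10,13}  [accepting]
'a' @ 5: {11,12}
'b' @ 6: {1,2,3,4,8,9,10,13}  [accepting]
after full input: {1,2,3,4,8,9,10,13}  (accept=1 in)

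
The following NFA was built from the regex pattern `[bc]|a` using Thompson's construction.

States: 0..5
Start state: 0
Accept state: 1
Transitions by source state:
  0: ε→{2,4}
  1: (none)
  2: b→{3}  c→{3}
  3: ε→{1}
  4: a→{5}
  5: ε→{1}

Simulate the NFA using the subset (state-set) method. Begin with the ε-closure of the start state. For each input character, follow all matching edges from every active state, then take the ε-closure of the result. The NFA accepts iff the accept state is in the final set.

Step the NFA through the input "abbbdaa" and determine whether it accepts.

initial (ε-close {0}): {0,2,4}
'a' @ 1: {1,5}  ✓accept
'b' @ 2: {}  — no active states
rest 'bbdaa' ignored (set empty)
after full input: {}  (accept=1 not in)

Answer: REJECT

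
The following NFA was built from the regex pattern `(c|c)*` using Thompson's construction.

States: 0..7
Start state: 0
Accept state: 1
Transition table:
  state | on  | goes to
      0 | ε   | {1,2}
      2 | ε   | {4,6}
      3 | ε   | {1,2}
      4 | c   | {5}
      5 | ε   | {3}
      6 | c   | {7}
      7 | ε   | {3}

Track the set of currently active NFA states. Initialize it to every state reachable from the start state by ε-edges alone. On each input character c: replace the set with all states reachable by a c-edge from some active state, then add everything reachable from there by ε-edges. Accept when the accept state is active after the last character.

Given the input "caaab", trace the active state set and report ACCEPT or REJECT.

Answer: REJECT

Trace:
S₀ = ε-closure({0}) = {0,1,2,4,6}
'c' @ 1: {1,2,3,4,5,6,7}  [accepting]
'a' @ 2: {}  — no active states
rest 'aab' ignored (set empty)
end set {} — state 1 not in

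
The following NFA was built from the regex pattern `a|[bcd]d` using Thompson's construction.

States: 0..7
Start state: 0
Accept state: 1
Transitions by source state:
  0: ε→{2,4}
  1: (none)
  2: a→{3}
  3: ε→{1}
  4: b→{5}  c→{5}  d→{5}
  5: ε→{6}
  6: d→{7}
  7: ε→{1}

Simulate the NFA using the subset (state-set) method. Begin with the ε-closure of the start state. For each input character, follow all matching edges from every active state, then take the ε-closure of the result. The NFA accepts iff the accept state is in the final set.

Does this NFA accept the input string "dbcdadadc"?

Answer: REJECT

Derivation:
initial (ε-close {0}): {0,2,4}
'd' @ 1: {5,6}
'b' @ 2: {}  — no active states
rest 'cdadadc' ignored (set empty)
end set {} — state 1 not in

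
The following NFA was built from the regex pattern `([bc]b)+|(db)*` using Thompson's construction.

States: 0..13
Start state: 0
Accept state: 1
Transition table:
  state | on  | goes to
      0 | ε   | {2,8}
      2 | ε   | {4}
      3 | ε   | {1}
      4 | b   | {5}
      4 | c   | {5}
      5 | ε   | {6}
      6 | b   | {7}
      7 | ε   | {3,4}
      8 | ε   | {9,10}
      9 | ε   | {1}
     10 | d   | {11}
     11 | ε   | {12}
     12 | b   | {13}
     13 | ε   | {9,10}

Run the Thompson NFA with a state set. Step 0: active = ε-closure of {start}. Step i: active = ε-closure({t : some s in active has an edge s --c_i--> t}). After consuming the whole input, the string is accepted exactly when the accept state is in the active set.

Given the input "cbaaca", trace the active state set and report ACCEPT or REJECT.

start: ε-closure({0}) = {0,1,2,4,8,9,10}
'c' @ 1: {5,6}
'b' @ 2: {1,3,4,7}  [accepting]
'a' @ 3: {}  — dead — no transitions
rest 'aca' ignored (set empty)
after full input: {}  (accept=1 not in)

Answer: REJECT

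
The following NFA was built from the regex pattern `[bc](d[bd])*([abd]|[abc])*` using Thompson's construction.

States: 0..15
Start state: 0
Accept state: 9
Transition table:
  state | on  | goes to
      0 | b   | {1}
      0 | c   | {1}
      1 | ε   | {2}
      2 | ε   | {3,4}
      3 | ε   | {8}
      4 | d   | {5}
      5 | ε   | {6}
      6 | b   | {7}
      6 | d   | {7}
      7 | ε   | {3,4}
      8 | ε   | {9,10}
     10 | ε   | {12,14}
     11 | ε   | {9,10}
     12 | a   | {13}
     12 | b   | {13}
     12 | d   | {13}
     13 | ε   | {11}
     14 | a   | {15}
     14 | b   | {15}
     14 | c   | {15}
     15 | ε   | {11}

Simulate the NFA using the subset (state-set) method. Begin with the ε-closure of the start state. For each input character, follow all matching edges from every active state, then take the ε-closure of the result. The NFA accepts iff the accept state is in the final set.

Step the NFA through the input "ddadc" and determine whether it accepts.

Answer: REJECT

Trace:
S₀ = ε-closure({0}) = {0}
'd' @ 1: {}  — dead — no transitions
rest 'dadc' ignored (set empty)
after full input: {}  (accept=9 not in)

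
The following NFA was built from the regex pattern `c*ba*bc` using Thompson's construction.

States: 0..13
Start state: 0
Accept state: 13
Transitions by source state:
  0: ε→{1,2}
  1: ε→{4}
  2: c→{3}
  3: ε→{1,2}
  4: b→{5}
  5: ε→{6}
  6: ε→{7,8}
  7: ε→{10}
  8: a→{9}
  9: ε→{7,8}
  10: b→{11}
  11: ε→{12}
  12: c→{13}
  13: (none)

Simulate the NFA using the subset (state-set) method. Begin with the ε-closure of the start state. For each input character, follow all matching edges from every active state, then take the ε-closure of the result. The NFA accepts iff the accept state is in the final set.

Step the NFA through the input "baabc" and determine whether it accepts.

Answer: ACCEPT

Trace:
initial (ε-close {0}): {0,1,2,4}
'b' @ 1: {5,6,7,8,10}
'a' @ 2: {7,8,9,10}
'a' @ 3: {7,8,9,10}
'b' @ 4: {11,12}
'c' @ 5: {13}  [accepting]
after full input: {13}  (accept=13 in)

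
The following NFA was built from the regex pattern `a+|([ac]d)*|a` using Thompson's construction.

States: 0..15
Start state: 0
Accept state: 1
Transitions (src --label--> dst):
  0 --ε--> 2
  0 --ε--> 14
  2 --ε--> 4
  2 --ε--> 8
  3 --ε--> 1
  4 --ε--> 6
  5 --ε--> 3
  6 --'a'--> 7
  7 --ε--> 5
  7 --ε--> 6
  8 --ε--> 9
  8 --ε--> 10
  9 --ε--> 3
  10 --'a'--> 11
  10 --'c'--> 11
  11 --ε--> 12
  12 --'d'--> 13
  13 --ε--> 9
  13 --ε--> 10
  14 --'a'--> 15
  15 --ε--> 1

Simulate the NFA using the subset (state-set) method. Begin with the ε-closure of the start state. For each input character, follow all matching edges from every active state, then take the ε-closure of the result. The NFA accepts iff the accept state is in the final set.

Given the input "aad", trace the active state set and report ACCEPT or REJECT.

S₀ = ε-closure({0}) = {0,1,2,3,4,6,8,9,10,14}
'a' @ 1: {1,3,5,6,7,11,12,15}  (accept∈set)
'a' @ 2: {1,3,5,6,7}  (accept∈set)
'd' @ 3: {}  — state set empty
after full input: {}  (accept=1 not in)

Answer: REJECT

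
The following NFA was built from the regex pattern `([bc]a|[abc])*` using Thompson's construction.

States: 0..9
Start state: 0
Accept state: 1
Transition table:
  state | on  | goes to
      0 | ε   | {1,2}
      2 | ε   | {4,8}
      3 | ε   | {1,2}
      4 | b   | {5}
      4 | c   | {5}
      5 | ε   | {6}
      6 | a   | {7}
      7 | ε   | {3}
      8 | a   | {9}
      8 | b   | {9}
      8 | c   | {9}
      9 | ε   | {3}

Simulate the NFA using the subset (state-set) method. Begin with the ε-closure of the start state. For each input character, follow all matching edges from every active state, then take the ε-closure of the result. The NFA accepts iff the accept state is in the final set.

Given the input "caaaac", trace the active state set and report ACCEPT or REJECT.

S₀ = ε-closure({0}) = {0,1,2,4,8}
'c' @ 1: {1,2,3,4,5,6,8,9}  (accept∈set)
'a' @ 2: {1,2,3,4,7,8,9}  (accept∈set)
'a' @ 3: {1,2,3,4,8,9}  (accept∈set)
'a' @ 4: {1,2,3,4,8,9}  (accept∈set)
'a' @ 5: {1,2,3,4,8,9}  (accept∈set)
'c' @ 6: {1,2,3,4,5,6,8,9}  (accept∈set)
end set {1,2,3,4,5,6,8,9} — state 1 in

Answer: ACCEPT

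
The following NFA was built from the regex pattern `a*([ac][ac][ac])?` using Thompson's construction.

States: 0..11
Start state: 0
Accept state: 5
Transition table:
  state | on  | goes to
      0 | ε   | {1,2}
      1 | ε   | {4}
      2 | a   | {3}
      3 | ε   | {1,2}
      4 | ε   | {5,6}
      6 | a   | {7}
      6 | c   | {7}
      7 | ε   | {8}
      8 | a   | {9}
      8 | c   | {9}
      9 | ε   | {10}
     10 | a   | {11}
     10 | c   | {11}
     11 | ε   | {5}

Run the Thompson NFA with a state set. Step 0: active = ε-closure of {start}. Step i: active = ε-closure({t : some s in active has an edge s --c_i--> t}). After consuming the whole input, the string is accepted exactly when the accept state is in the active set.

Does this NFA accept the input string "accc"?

Answer: ACCEPT

Trace:
S₀ = ε-closure({0}) = {0,1,2,4,5,6}
'a' @ 1: {1,2,3,4,5,6,7,8}  [accepting]
'c' @ 2: {7,8,9,10}
'c' @ 3: {5,9,10,11}  [accepting]
'c' @ 4: {5,11}  [accepting]
final: {5,11}; accept 5 in set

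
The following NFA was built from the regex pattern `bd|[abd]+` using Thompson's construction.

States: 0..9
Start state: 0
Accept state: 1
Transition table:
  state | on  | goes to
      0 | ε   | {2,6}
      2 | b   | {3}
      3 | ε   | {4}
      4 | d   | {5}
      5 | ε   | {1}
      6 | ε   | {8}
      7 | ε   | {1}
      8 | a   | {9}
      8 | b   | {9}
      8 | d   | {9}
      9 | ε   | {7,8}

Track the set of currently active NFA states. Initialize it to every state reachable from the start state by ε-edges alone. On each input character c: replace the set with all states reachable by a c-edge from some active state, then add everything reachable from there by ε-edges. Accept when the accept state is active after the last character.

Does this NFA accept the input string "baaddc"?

Answer: REJECT

Derivation:
start: ε-closure({0}) = {0,2,6,8}
'b' @ 1: {1,3,4,7,8,9}  ✓accept
'a' @ 2: {1,7,8,9}  ✓accept
'a' @ 3: {1,7,8,9}  ✓accept
'd' @ 4: {1,7,8,9}  ✓accept
'd' @ 5: {1,7,8,9}  ✓accept
'c' @ 6: {}  — no active states
final: {}; accept 1 not in set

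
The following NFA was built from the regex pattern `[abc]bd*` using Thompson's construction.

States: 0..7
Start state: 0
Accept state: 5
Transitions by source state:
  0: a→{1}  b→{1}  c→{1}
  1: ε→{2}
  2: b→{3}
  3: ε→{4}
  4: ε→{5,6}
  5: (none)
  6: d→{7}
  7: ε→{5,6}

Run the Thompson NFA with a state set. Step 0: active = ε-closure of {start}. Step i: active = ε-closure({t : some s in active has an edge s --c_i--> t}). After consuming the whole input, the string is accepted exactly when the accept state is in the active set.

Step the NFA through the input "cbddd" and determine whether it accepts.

start: ε-closure({0}) = {0}
'c' @ 1: {1,2}
'b' @ 2: {3,4,5,6}  (accept∈set)
'd' @ 3: {5,6,7}  (accept∈set)
'd' @ 4: {5,6,7}  (accept∈set)
'd' @ 5: {5,6,7}  (accept∈set)
after full input: {5,6,7}  (accept=5 in)

Answer: ACCEPT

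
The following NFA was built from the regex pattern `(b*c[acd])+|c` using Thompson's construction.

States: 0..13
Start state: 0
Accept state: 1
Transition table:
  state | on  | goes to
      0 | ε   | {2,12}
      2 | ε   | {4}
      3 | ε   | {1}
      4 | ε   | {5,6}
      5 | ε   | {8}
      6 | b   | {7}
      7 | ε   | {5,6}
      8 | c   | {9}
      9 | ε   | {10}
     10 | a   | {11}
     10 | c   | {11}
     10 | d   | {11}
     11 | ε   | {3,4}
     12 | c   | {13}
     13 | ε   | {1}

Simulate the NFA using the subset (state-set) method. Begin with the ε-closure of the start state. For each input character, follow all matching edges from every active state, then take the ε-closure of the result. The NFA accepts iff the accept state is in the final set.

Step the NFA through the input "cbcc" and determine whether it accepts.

initial (ε-close {0}): {0,2,4,5,6,8,12}
'c' @ 1: {1,9,10,13}  ✓accept
'b' @ 2: {}  — state set empty
rest 'cc' ignored (set empty)
after full input: {}  (accept=1 not in)

Answer: REJECT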